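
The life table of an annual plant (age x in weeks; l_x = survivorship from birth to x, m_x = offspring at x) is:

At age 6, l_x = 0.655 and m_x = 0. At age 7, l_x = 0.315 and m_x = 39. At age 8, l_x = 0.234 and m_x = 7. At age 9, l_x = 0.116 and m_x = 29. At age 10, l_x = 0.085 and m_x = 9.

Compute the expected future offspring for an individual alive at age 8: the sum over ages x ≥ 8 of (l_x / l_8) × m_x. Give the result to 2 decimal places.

l_8 = 0.234. Conditional survival from age 8 to x is l_x / l_8.
  x=8: (0.234/0.234) × 7 = 7.0000
  x=9: (0.116/0.234) × 29 = 14.3761
  x=10: (0.085/0.234) × 9 = 3.2692
Sum = 7.0000 + 14.3761 + 3.2692 = 24.6453

24.65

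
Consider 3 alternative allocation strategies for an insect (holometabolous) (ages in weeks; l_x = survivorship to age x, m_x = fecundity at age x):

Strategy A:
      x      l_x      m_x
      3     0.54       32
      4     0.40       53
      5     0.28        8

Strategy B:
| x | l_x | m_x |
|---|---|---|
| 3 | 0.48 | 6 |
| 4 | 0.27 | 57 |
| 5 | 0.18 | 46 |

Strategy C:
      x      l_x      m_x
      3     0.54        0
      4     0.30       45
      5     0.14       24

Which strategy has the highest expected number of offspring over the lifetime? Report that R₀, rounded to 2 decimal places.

40.72

Strategy A: R₀ = 0.54×32 + 0.40×53 + 0.28×8 = 40.7200
Strategy B: R₀ = 0.48×6 + 0.27×57 + 0.18×46 = 26.5500
Strategy C: R₀ = 0.54×0 + 0.30×45 + 0.14×24 = 16.8600
Highest R₀: strategy A with 40.7200.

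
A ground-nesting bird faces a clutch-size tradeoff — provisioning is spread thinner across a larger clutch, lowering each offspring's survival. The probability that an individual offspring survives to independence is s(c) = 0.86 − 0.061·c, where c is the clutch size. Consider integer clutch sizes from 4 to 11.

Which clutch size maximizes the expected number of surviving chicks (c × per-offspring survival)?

Expected surviving chicks = c × s(c):
  c=4: 4 × 0.616 = 2.464
  c=5: 5 × 0.555 = 2.775
  c=6: 6 × 0.494 = 2.964
  c=7: 7 × 0.433 = 3.031
  c=8: 8 × 0.372 = 2.976
  c=9: 9 × 0.311 = 2.799
  c=10: 10 × 0.250 = 2.500
  c=11: 11 × 0.189 = 2.079
Maximum at c = 7 (3.031 surviving chicks).

7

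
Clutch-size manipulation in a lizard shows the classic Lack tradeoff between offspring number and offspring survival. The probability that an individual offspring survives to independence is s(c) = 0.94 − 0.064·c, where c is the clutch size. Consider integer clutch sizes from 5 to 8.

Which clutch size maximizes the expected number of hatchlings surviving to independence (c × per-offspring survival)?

7

Expected hatchlings surviving to independence = c × s(c):
  c=5: 5 × 0.620 = 3.100
  c=6: 6 × 0.556 = 3.336
  c=7: 7 × 0.492 = 3.444
  c=8: 8 × 0.428 = 3.424
Maximum at c = 7 (3.444 hatchlings surviving to independence).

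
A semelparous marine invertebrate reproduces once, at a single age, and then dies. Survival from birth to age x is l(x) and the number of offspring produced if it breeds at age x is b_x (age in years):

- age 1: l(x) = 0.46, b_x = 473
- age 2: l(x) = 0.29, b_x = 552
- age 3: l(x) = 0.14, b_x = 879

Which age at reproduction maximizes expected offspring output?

Expected offspring if breeding at age x = l(x) × b_x:
  age 1: 0.46 × 473 = 217.580
  age 2: 0.29 × 552 = 160.080
  age 3: 0.14 × 879 = 123.060
Maximum at age 1 (217.580).

1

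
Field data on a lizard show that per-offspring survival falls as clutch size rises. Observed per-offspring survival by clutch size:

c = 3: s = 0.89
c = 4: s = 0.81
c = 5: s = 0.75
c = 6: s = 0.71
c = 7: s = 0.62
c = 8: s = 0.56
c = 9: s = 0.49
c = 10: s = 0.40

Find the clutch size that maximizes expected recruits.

Expected recruits = c × s(c):
  c=3: 3 × 0.89 = 2.670
  c=4: 4 × 0.81 = 3.240
  c=5: 5 × 0.75 = 3.750
  c=6: 6 × 0.71 = 4.260
  c=7: 7 × 0.62 = 4.340
  c=8: 8 × 0.56 = 4.480
  c=9: 9 × 0.49 = 4.410
  c=10: 10 × 0.40 = 4.000
Maximum at c = 8 (4.480 recruits).

8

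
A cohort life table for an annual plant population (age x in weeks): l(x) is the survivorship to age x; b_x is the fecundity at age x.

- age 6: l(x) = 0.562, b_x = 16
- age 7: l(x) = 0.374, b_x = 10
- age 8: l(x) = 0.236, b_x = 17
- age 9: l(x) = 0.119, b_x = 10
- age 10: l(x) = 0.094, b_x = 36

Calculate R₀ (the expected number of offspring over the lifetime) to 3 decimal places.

R₀ = Σ l(x) b_x:
  age 6: 0.562 × 16 = 8.9920
  age 7: 0.374 × 10 = 3.7400
  age 8: 0.236 × 17 = 4.0120
  age 9: 0.119 × 10 = 1.1900
  age 10: 0.094 × 36 = 3.3840
R₀ = 8.9920 + 3.7400 + 4.0120 + 1.1900 + 3.3840 = 21.3180

21.318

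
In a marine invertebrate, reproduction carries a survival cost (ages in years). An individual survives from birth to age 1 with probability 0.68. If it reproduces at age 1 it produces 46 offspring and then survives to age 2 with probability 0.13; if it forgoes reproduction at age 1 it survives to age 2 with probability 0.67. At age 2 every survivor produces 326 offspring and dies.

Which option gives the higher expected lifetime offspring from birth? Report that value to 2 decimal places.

breed at age 1: R₀ = 0.68 × (46 + 0.13 × 326) = 0.68 × 88.3800 = 60.0984
delay to age 2: R₀ = 0.68 × (0.67 × 326) = 0.68 × 218.4200 = 148.5256
Higher: delay to age 2 (148.5256).

148.53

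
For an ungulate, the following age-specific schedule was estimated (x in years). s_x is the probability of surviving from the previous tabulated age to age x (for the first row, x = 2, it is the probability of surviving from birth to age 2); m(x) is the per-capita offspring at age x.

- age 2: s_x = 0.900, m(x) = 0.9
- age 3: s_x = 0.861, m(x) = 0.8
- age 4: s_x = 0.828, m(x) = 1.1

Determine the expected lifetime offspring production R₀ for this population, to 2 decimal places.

2.14

Survivorship from birth: l_x = s_2·s_3·…·s_x.
  l_2 = 0.90000
  l_3 = 0.77490
  l_4 = 0.64162
R₀ = Σ l_x m(x):
  age 2: 0.90000 × 0.9 = 0.8100
  age 3: 0.77490 × 0.8 = 0.6199
  age 4: 0.64162 × 1.1 = 0.7058
R₀ = 0.8100 + 0.6199 + 0.7058 = 2.1357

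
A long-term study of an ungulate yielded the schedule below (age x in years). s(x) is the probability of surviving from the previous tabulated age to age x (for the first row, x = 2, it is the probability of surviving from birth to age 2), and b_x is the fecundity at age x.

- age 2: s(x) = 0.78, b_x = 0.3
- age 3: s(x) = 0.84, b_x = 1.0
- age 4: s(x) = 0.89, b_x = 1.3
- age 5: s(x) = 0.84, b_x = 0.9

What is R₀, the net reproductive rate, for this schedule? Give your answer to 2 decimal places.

2.09

Survivorship from birth: l_x = s_2·s_3·…·s_x.
  l_2 = 0.78000
  l_3 = 0.65520
  l_4 = 0.58313
  l_5 = 0.48983
R₀ = Σ l_x b_x:
  age 2: 0.78000 × 0.3 = 0.2340
  age 3: 0.65520 × 1.0 = 0.6552
  age 4: 0.58313 × 1.3 = 0.7581
  age 5: 0.48983 × 0.9 = 0.4408
R₀ = 0.2340 + 0.6552 + 0.7581 + 0.4408 = 2.0881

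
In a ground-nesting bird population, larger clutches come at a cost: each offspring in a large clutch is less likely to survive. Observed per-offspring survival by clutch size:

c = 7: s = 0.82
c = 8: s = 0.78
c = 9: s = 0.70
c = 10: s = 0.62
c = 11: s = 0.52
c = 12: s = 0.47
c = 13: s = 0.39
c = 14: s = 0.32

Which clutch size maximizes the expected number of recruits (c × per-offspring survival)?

Expected recruits = c × s(c):
  c=7: 7 × 0.82 = 5.740
  c=8: 8 × 0.78 = 6.240
  c=9: 9 × 0.70 = 6.300
  c=10: 10 × 0.62 = 6.200
  c=11: 11 × 0.52 = 5.720
  c=12: 12 × 0.47 = 5.640
  c=13: 13 × 0.39 = 5.070
  c=14: 14 × 0.32 = 4.480
Maximum at c = 9 (6.300 recruits).

9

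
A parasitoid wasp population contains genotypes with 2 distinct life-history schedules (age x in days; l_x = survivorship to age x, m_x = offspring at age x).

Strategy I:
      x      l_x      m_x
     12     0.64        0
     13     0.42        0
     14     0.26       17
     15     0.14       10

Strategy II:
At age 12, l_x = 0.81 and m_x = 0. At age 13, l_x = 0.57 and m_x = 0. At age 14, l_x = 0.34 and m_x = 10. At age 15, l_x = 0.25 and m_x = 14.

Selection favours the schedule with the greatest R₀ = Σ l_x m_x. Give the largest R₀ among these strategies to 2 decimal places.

Strategy I: R₀ = 0.64×0 + 0.42×0 + 0.26×17 + 0.14×10 = 5.8200
Strategy II: R₀ = 0.81×0 + 0.57×0 + 0.34×10 + 0.25×14 = 6.9000
Highest R₀: strategy II with 6.9000.

6.90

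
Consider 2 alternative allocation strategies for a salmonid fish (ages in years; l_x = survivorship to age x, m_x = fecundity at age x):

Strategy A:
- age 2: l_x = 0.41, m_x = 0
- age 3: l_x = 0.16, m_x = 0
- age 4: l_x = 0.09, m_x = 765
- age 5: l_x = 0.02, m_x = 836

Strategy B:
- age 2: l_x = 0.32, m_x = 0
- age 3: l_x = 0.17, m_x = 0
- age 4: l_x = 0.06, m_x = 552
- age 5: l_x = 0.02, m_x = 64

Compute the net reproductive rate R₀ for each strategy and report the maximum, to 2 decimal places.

Strategy A: R₀ = 0.41×0 + 0.16×0 + 0.09×765 + 0.02×836 = 85.5700
Strategy B: R₀ = 0.32×0 + 0.17×0 + 0.06×552 + 0.02×64 = 34.4000
Highest R₀: strategy A with 85.5700.

85.57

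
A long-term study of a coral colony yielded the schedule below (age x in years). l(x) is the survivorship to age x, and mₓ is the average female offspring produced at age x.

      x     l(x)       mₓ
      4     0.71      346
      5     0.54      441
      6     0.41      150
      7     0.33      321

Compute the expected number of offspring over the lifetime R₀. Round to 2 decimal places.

R₀ = Σ l(x) mₓ:
  age 4: 0.71 × 346 = 245.6600
  age 5: 0.54 × 441 = 238.1400
  age 6: 0.41 × 150 = 61.5000
  age 7: 0.33 × 321 = 105.9300
R₀ = 245.6600 + 238.1400 + 61.5000 + 105.9300 = 651.2300

651.23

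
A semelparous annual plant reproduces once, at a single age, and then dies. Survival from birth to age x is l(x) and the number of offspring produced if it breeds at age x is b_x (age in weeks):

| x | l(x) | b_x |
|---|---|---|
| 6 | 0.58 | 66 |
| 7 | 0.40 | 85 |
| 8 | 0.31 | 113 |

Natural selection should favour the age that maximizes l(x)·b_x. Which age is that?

Expected offspring if breeding at age x = l(x) × b_x:
  age 6: 0.58 × 66 = 38.280
  age 7: 0.40 × 85 = 34.000
  age 8: 0.31 × 113 = 35.030
Maximum at age 6 (38.280).

6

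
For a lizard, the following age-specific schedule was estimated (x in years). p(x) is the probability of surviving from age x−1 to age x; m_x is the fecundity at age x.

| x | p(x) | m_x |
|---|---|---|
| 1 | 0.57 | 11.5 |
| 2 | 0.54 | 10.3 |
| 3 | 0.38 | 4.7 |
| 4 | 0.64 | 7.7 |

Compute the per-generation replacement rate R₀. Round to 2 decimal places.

Survivorship from birth: l_x = p_1·p_2·…·p_x.
  l_1 = 0.57000
  l_2 = 0.30780
  l_3 = 0.11696
  l_4 = 0.07486
R₀ = Σ l_x m_x:
  age 1: 0.57000 × 11.5 = 6.5550
  age 2: 0.30780 × 10.3 = 3.1703
  age 3: 0.11696 × 4.7 = 0.5497
  age 4: 0.07486 × 7.7 = 0.5764
R₀ = 6.5550 + 3.1703 + 0.5497 + 0.5764 = 10.8515

10.85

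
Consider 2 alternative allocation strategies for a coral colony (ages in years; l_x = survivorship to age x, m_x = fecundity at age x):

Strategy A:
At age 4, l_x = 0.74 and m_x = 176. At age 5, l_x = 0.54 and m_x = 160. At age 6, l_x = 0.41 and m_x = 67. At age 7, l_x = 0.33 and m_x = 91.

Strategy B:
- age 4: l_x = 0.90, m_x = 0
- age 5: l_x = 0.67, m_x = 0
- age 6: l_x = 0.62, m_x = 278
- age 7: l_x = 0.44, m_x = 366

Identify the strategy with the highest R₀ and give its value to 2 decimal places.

333.40

Strategy A: R₀ = 0.74×176 + 0.54×160 + 0.41×67 + 0.33×91 = 274.1400
Strategy B: R₀ = 0.90×0 + 0.67×0 + 0.62×278 + 0.44×366 = 333.4000
Highest R₀: strategy B with 333.4000.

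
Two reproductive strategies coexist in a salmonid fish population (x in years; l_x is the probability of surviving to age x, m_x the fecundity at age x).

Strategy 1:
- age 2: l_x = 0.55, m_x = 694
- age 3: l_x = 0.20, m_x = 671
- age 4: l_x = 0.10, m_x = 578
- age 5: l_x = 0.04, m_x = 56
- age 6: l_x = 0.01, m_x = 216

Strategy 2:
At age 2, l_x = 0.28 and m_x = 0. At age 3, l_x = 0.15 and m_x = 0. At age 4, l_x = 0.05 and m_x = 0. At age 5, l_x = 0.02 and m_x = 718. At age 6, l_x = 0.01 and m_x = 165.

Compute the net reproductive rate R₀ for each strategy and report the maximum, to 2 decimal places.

578.10

Strategy 1: R₀ = 0.55×694 + 0.20×671 + 0.10×578 + 0.04×56 + 0.01×216 = 578.1000
Strategy 2: R₀ = 0.28×0 + 0.15×0 + 0.05×0 + 0.02×718 + 0.01×165 = 16.0100
Highest R₀: strategy 1 with 578.1000.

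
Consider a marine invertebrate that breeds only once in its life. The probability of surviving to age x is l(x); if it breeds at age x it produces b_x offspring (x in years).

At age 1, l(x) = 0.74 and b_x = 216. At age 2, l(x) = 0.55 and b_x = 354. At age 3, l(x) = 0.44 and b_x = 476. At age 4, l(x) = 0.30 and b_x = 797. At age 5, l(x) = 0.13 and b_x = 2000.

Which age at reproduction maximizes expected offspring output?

Expected offspring if breeding at age x = l(x) × b_x:
  age 1: 0.74 × 216 = 159.840
  age 2: 0.55 × 354 = 194.700
  age 3: 0.44 × 476 = 209.440
  age 4: 0.30 × 797 = 239.100
  age 5: 0.13 × 2000 = 260.000
Maximum at age 5 (260.000).

5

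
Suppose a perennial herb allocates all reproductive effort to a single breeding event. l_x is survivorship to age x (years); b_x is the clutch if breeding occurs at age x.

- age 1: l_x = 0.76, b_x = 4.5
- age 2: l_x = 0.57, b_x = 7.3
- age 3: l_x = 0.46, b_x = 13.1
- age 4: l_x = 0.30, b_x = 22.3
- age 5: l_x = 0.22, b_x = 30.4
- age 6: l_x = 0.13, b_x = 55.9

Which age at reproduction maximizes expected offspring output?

Expected offspring if breeding at age x = l_x × b_x:
  age 1: 0.76 × 4.5 = 3.420
  age 2: 0.57 × 7.3 = 4.161
  age 3: 0.46 × 13.1 = 6.026
  age 4: 0.30 × 22.3 = 6.690
  age 5: 0.22 × 30.4 = 6.688
  age 6: 0.13 × 55.9 = 7.267
Maximum at age 6 (7.267).

6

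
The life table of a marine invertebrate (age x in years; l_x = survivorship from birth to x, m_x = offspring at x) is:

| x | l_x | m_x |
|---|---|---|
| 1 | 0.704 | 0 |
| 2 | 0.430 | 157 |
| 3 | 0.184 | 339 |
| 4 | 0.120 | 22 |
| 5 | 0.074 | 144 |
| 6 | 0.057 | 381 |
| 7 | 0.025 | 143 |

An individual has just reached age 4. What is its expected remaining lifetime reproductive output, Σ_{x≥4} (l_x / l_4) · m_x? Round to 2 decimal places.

l_4 = 0.120. Conditional survival from age 4 to x is l_x / l_4.
  x=4: (0.120/0.120) × 22 = 22.0000
  x=5: (0.074/0.120) × 144 = 88.8000
  x=6: (0.057/0.120) × 381 = 180.9750
  x=7: (0.025/0.120) × 143 = 29.7917
Sum = 22.0000 + 88.8000 + 180.9750 + 29.7917 = 321.5667

321.57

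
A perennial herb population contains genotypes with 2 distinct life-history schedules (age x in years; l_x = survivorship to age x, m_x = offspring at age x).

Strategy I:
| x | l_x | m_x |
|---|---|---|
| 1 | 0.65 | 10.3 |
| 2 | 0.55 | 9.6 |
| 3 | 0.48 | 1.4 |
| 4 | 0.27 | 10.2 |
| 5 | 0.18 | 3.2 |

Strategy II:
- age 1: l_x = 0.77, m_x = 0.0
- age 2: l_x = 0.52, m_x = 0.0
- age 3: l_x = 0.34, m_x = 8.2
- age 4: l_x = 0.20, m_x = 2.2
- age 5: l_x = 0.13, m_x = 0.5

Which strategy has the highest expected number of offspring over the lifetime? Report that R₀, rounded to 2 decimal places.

Strategy I: R₀ = 0.65×10.3 + 0.55×9.6 + 0.48×1.4 + 0.27×10.2 + 0.18×3.2 = 15.9770
Strategy II: R₀ = 0.77×0.0 + 0.52×0.0 + 0.34×8.2 + 0.20×2.2 + 0.13×0.5 = 3.2930
Highest R₀: strategy I with 15.9770.

15.98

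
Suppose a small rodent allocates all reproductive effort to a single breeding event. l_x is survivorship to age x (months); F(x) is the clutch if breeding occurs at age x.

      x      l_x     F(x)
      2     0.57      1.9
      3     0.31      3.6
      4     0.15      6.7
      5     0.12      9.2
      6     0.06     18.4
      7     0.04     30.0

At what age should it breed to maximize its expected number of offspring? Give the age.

7

Expected offspring if breeding at age x = l_x × F(x):
  age 2: 0.57 × 1.9 = 1.083
  age 3: 0.31 × 3.6 = 1.116
  age 4: 0.15 × 6.7 = 1.005
  age 5: 0.12 × 9.2 = 1.104
  age 6: 0.06 × 18.4 = 1.104
  age 7: 0.04 × 30.0 = 1.200
Maximum at age 7 (1.200).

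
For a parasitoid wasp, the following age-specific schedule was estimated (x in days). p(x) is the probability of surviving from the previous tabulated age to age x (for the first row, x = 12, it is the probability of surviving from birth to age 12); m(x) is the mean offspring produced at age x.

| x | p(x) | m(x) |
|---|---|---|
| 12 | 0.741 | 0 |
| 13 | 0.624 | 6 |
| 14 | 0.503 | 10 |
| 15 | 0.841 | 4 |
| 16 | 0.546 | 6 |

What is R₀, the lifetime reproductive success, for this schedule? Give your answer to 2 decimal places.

6.52

Survivorship from birth: l_x = p_12·p_13·…·p_x.
  l_12 = 0.74100
  l_13 = 0.46238
  l_14 = 0.23258
  l_15 = 0.19560
  l_16 = 0.10680
R₀ = Σ l_x m(x):
  age 12: 0.74100 × 0 = 0.0000
  age 13: 0.46238 × 6 = 2.7743
  age 14: 0.23258 × 10 = 2.3258
  age 15: 0.19560 × 4 = 0.7824
  age 16: 0.10680 × 6 = 0.6408
R₀ = 0.0000 + 2.7743 + 2.3258 + 0.7824 + 0.6408 = 6.5233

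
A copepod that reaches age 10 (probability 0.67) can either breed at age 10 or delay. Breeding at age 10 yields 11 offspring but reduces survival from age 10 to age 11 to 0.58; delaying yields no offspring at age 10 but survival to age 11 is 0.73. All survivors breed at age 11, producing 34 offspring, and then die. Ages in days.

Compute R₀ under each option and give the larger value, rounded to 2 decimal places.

breed at age 10: R₀ = 0.67 × (11 + 0.58 × 34) = 0.67 × 30.7200 = 20.5824
delay to age 11: R₀ = 0.67 × (0.73 × 34) = 0.67 × 24.8200 = 16.6294
Higher: breed at age 10 (20.5824).

20.58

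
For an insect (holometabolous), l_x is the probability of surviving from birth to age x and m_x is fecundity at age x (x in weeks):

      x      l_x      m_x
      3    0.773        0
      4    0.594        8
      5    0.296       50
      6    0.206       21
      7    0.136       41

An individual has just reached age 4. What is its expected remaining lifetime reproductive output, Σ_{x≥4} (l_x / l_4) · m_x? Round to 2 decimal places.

49.59

l_4 = 0.594. Conditional survival from age 4 to x is l_x / l_4.
  x=4: (0.594/0.594) × 8 = 8.0000
  x=5: (0.296/0.594) × 50 = 24.9158
  x=6: (0.206/0.594) × 21 = 7.2828
  x=7: (0.136/0.594) × 41 = 9.3872
Sum = 8.0000 + 24.9158 + 7.2828 + 9.3872 = 49.5859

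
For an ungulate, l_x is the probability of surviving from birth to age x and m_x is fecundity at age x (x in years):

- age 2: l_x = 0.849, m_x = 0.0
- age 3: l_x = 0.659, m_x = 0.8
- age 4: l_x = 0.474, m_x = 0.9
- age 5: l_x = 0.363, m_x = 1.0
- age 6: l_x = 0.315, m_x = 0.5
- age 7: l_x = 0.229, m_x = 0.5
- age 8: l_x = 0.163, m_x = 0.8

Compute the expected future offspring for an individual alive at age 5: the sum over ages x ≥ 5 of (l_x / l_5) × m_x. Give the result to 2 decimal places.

l_5 = 0.363. Conditional survival from age 5 to x is l_x / l_5.
  x=5: (0.363/0.363) × 1.0 = 1.0000
  x=6: (0.315/0.363) × 0.5 = 0.4339
  x=7: (0.229/0.363) × 0.5 = 0.3154
  x=8: (0.163/0.363) × 0.8 = 0.3592
Sum = 1.0000 + 0.4339 + 0.3154 + 0.3592 = 2.1085

2.11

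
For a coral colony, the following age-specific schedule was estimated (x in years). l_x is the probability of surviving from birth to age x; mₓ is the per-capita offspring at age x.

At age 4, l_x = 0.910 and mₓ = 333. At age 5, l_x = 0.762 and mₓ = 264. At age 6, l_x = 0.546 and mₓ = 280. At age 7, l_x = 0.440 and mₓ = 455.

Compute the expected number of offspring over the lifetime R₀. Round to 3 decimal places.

857.278

R₀ = Σ l_x mₓ:
  age 4: 0.910 × 333 = 303.0300
  age 5: 0.762 × 264 = 201.1680
  age 6: 0.546 × 280 = 152.8800
  age 7: 0.440 × 455 = 200.2000
R₀ = 303.0300 + 201.1680 + 152.8800 + 200.2000 = 857.2780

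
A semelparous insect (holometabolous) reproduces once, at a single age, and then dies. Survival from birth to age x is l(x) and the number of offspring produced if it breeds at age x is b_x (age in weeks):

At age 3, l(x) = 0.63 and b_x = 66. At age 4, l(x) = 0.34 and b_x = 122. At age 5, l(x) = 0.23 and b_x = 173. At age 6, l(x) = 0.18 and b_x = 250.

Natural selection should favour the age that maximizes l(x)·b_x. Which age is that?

Expected offspring if breeding at age x = l(x) × b_x:
  age 3: 0.63 × 66 = 41.580
  age 4: 0.34 × 122 = 41.480
  age 5: 0.23 × 173 = 39.790
  age 6: 0.18 × 250 = 45.000
Maximum at age 6 (45.000).

6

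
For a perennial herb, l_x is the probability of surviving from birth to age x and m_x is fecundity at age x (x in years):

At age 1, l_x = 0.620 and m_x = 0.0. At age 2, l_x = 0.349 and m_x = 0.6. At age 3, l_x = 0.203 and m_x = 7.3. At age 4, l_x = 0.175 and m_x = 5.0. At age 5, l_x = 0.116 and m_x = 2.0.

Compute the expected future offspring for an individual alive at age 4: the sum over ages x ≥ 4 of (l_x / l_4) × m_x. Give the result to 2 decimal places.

l_4 = 0.175. Conditional survival from age 4 to x is l_x / l_4.
  x=4: (0.175/0.175) × 5.0 = 5.0000
  x=5: (0.116/0.175) × 2.0 = 1.3257
Sum = 5.0000 + 1.3257 = 6.3257

6.33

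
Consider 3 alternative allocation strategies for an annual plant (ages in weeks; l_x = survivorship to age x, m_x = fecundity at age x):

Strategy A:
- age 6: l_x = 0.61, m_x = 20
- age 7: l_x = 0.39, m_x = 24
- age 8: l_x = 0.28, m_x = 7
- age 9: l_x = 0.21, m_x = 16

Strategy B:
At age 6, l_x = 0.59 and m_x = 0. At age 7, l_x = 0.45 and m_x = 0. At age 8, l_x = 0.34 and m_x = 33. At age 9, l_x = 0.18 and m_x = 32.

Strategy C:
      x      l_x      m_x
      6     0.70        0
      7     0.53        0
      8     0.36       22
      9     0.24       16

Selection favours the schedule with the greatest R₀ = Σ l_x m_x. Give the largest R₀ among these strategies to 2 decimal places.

Strategy A: R₀ = 0.61×20 + 0.39×24 + 0.28×7 + 0.21×16 = 26.8800
Strategy B: R₀ = 0.59×0 + 0.45×0 + 0.34×33 + 0.18×32 = 16.9800
Strategy C: R₀ = 0.70×0 + 0.53×0 + 0.36×22 + 0.24×16 = 11.7600
Highest R₀: strategy A with 26.8800.

26.88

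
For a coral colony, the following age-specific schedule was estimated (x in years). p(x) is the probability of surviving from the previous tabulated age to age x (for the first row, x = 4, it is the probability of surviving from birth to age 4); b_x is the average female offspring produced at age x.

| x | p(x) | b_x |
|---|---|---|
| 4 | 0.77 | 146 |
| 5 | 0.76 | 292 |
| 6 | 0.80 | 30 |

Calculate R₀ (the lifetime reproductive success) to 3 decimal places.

Survivorship from birth: l_x = p_4·p_5·…·p_x.
  l_4 = 0.77000
  l_5 = 0.58520
  l_6 = 0.46816
R₀ = Σ l_x b_x:
  age 4: 0.77000 × 146 = 112.4200
  age 5: 0.58520 × 292 = 170.8784
  age 6: 0.46816 × 30 = 14.0448
R₀ = 112.4200 + 170.8784 + 14.0448 = 297.3432

297.343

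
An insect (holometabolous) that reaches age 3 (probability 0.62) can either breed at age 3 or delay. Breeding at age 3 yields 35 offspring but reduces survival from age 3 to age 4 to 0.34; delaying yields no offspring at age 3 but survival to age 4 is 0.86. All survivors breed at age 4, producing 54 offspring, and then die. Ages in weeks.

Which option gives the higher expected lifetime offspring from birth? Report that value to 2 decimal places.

33.08

breed at age 3: R₀ = 0.62 × (35 + 0.34 × 54) = 0.62 × 53.3600 = 33.0832
delay to age 4: R₀ = 0.62 × (0.86 × 54) = 0.62 × 46.4400 = 28.7928
Higher: breed at age 3 (33.0832).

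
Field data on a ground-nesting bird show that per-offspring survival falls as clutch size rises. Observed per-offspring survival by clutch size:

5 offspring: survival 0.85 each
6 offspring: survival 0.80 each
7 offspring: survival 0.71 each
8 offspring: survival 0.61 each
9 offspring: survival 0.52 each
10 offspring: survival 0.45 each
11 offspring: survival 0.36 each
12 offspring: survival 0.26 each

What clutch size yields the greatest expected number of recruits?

Expected recruits = c × s(c):
  c=5: 5 × 0.85 = 4.250
  c=6: 6 × 0.80 = 4.800
  c=7: 7 × 0.71 = 4.970
  c=8: 8 × 0.61 = 4.880
  c=9: 9 × 0.52 = 4.680
  c=10: 10 × 0.45 = 4.500
  c=11: 11 × 0.36 = 3.960
  c=12: 12 × 0.26 = 3.120
Maximum at c = 7 (4.970 recruits).

7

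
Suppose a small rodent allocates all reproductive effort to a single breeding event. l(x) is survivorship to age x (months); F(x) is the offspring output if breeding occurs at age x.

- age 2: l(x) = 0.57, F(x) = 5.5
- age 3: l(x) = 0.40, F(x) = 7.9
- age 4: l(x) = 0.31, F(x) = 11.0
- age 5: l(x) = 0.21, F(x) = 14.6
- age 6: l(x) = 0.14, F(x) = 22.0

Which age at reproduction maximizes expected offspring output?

Expected offspring if breeding at age x = l(x) × F(x):
  age 2: 0.57 × 5.5 = 3.135
  age 3: 0.40 × 7.9 = 3.160
  age 4: 0.31 × 11.0 = 3.410
  age 5: 0.21 × 14.6 = 3.066
  age 6: 0.14 × 22.0 = 3.080
Maximum at age 4 (3.410).

4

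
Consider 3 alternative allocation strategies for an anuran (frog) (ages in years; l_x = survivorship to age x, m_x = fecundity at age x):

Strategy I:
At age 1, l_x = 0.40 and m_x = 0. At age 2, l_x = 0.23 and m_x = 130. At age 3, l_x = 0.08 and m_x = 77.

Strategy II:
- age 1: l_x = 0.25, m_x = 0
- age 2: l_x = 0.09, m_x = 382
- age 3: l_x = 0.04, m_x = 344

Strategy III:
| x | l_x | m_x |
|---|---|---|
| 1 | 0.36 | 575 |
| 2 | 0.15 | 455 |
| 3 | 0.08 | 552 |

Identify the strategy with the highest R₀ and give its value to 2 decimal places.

319.41

Strategy I: R₀ = 0.40×0 + 0.23×130 + 0.08×77 = 36.0600
Strategy II: R₀ = 0.25×0 + 0.09×382 + 0.04×344 = 48.1400
Strategy III: R₀ = 0.36×575 + 0.15×455 + 0.08×552 = 319.4100
Highest R₀: strategy III with 319.4100.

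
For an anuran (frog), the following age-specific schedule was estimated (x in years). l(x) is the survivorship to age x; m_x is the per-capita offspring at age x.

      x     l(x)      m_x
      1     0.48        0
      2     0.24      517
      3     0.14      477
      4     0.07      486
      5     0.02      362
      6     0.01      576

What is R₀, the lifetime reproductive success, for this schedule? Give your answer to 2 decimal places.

237.88

R₀ = Σ l(x) m_x:
  age 1: 0.48 × 0 = 0.0000
  age 2: 0.24 × 517 = 124.0800
  age 3: 0.14 × 477 = 66.7800
  age 4: 0.07 × 486 = 34.0200
  age 5: 0.02 × 362 = 7.2400
  age 6: 0.01 × 576 = 5.7600
R₀ = 0.0000 + 124.0800 + 66.7800 + 34.0200 + 7.2400 + 5.7600 = 237.8800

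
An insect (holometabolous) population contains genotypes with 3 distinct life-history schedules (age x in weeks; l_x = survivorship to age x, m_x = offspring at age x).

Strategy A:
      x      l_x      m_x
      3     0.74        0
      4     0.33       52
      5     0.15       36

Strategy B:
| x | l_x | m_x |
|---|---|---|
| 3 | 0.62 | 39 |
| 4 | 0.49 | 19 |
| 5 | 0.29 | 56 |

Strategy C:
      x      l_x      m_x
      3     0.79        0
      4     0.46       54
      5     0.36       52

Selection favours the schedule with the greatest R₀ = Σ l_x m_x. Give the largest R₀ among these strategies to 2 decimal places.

Strategy A: R₀ = 0.74×0 + 0.33×52 + 0.15×36 = 22.5600
Strategy B: R₀ = 0.62×39 + 0.49×19 + 0.29×56 = 49.7300
Strategy C: R₀ = 0.79×0 + 0.46×54 + 0.36×52 = 43.5600
Highest R₀: strategy B with 49.7300.

49.73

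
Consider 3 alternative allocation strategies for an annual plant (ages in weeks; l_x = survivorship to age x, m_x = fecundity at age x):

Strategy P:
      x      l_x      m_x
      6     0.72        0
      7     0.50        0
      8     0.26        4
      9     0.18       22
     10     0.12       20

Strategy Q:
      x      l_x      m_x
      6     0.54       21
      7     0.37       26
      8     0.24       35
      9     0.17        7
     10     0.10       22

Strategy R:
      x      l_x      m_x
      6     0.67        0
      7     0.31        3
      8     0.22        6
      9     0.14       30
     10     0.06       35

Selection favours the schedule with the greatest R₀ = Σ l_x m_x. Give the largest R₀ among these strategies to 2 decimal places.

Strategy P: R₀ = 0.72×0 + 0.50×0 + 0.26×4 + 0.18×22 + 0.12×20 = 7.4000
Strategy Q: R₀ = 0.54×21 + 0.37×26 + 0.24×35 + 0.17×7 + 0.10×22 = 32.7500
Strategy R: R₀ = 0.67×0 + 0.31×3 + 0.22×6 + 0.14×30 + 0.06×35 = 8.5500
Highest R₀: strategy Q with 32.7500.

32.75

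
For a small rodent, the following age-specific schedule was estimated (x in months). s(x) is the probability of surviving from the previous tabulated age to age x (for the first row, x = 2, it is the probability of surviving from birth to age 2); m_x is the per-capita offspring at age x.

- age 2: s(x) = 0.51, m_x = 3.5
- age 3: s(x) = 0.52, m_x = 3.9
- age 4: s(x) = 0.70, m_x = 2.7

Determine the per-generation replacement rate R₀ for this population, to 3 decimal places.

3.321

Survivorship from birth: l_x = s_2·s_3·…·s_x.
  l_2 = 0.51000
  l_3 = 0.26520
  l_4 = 0.18564
R₀ = Σ l_x m_x:
  age 2: 0.51000 × 3.5 = 1.7850
  age 3: 0.26520 × 3.9 = 1.0343
  age 4: 0.18564 × 2.7 = 0.5012
R₀ = 1.7850 + 1.0343 + 0.5012 = 3.3205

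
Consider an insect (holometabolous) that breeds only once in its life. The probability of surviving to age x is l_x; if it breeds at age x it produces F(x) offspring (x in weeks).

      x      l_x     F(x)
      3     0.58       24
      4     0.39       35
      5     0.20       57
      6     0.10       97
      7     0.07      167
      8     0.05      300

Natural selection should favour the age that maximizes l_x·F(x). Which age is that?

8

Expected offspring if breeding at age x = l_x × F(x):
  age 3: 0.58 × 24 = 13.920
  age 4: 0.39 × 35 = 13.650
  age 5: 0.20 × 57 = 11.400
  age 6: 0.10 × 97 = 9.700
  age 7: 0.07 × 167 = 11.690
  age 8: 0.05 × 300 = 15.000
Maximum at age 8 (15.000).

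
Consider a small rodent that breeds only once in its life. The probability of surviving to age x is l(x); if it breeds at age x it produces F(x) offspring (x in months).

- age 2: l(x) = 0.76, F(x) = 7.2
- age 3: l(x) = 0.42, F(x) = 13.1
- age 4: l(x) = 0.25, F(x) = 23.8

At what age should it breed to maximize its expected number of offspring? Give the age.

Expected offspring if breeding at age x = l(x) × F(x):
  age 2: 0.76 × 7.2 = 5.472
  age 3: 0.42 × 13.1 = 5.502
  age 4: 0.25 × 23.8 = 5.950
Maximum at age 4 (5.950).

4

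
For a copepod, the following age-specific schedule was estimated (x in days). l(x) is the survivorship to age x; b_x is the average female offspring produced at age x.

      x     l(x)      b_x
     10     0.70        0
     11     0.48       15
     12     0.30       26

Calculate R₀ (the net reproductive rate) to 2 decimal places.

R₀ = Σ l(x) b_x:
  age 10: 0.70 × 0 = 0.0000
  age 11: 0.48 × 15 = 7.2000
  age 12: 0.30 × 26 = 7.8000
R₀ = 0.0000 + 7.2000 + 7.8000 = 15.0000

15.00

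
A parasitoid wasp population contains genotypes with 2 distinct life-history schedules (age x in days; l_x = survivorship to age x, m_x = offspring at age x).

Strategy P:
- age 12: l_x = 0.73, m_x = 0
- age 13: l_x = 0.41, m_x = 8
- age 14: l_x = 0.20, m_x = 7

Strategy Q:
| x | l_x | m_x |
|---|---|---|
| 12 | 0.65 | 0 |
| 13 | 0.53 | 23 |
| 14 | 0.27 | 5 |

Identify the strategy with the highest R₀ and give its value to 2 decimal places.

13.54

Strategy P: R₀ = 0.73×0 + 0.41×8 + 0.20×7 = 4.6800
Strategy Q: R₀ = 0.65×0 + 0.53×23 + 0.27×5 = 13.5400
Highest R₀: strategy Q with 13.5400.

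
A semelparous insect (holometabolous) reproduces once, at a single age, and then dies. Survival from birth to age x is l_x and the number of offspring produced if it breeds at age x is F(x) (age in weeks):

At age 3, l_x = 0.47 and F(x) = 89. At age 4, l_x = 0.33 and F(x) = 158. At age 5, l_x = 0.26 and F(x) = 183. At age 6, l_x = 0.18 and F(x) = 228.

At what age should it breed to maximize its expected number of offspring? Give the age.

4

Expected offspring if breeding at age x = l_x × F(x):
  age 3: 0.47 × 89 = 41.830
  age 4: 0.33 × 158 = 52.140
  age 5: 0.26 × 183 = 47.580
  age 6: 0.18 × 228 = 41.040
Maximum at age 4 (52.140).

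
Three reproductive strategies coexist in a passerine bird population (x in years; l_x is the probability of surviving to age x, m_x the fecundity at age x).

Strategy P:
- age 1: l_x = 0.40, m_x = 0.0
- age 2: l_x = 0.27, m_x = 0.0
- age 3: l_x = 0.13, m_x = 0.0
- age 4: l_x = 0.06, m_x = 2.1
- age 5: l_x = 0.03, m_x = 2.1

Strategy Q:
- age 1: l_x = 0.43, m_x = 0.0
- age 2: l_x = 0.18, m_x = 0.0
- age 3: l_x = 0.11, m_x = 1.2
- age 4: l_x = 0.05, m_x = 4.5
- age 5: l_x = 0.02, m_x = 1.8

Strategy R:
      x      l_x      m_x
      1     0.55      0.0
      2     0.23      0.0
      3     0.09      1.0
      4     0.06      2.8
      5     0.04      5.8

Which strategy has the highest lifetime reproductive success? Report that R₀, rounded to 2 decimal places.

0.49

Strategy P: R₀ = 0.40×0.0 + 0.27×0.0 + 0.13×0.0 + 0.06×2.1 + 0.03×2.1 = 0.1890
Strategy Q: R₀ = 0.43×0.0 + 0.18×0.0 + 0.11×1.2 + 0.05×4.5 + 0.02×1.8 = 0.3930
Strategy R: R₀ = 0.55×0.0 + 0.23×0.0 + 0.09×1.0 + 0.06×2.8 + 0.04×5.8 = 0.4900
Highest R₀: strategy R with 0.4900.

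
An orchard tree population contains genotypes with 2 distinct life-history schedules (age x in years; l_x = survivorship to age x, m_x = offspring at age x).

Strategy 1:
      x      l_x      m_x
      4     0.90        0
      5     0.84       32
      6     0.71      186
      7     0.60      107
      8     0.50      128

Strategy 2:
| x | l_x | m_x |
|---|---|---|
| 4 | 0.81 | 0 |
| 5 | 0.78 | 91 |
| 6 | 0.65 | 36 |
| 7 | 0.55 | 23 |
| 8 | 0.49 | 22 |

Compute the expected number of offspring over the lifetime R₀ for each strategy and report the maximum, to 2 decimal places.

Strategy 1: R₀ = 0.90×0 + 0.84×32 + 0.71×186 + 0.60×107 + 0.50×128 = 287.1400
Strategy 2: R₀ = 0.81×0 + 0.78×91 + 0.65×36 + 0.55×23 + 0.49×22 = 117.8100
Highest R₀: strategy 1 with 287.1400.

287.14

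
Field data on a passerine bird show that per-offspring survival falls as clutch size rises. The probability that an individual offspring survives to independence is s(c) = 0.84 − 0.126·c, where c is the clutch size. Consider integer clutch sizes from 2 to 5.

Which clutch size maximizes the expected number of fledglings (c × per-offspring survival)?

Expected fledglings = c × s(c):
  c=2: 2 × 0.588 = 1.176
  c=3: 3 × 0.462 = 1.386
  c=4: 4 × 0.336 = 1.344
  c=5: 5 × 0.210 = 1.050
Maximum at c = 3 (1.386 fledglings).

3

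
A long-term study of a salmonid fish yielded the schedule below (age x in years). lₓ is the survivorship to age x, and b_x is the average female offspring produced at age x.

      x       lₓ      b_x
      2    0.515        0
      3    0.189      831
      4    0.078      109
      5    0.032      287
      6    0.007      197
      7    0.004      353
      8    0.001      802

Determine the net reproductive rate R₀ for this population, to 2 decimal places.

178.34

R₀ = Σ lₓ b_x:
  age 2: 0.515 × 0 = 0.0000
  age 3: 0.189 × 831 = 157.0590
  age 4: 0.078 × 109 = 8.5020
  age 5: 0.032 × 287 = 9.1840
  age 6: 0.007 × 197 = 1.3790
  age 7: 0.004 × 353 = 1.4120
  age 8: 0.001 × 802 = 0.8020
R₀ = 0.0000 + 157.0590 + 8.5020 + 9.1840 + 1.3790 + 1.4120 + 0.8020 = 178.3380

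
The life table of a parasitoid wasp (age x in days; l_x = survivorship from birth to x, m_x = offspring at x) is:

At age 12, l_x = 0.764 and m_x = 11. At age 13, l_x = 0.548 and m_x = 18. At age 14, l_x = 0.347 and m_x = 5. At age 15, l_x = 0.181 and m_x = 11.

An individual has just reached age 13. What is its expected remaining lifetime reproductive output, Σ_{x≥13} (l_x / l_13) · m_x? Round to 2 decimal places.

24.80

l_13 = 0.548. Conditional survival from age 13 to x is l_x / l_13.
  x=13: (0.548/0.548) × 18 = 18.0000
  x=14: (0.347/0.548) × 5 = 3.1661
  x=15: (0.181/0.548) × 11 = 3.6332
Sum = 18.0000 + 3.1661 + 3.6332 = 24.7993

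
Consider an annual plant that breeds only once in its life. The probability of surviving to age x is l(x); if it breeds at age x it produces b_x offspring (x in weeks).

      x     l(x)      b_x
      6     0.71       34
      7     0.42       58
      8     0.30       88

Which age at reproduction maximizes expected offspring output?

8

Expected offspring if breeding at age x = l(x) × b_x:
  age 6: 0.71 × 34 = 24.140
  age 7: 0.42 × 58 = 24.360
  age 8: 0.30 × 88 = 26.400
Maximum at age 8 (26.400).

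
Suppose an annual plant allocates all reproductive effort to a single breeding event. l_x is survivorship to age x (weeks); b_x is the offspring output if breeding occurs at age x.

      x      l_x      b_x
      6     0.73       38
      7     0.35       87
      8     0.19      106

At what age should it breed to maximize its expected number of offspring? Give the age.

7

Expected offspring if breeding at age x = l_x × b_x:
  age 6: 0.73 × 38 = 27.740
  age 7: 0.35 × 87 = 30.450
  age 8: 0.19 × 106 = 20.140
Maximum at age 7 (30.450).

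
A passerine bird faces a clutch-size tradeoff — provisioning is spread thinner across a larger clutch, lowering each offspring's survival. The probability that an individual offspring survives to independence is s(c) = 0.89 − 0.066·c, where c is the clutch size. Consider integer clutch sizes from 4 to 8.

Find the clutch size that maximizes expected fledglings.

Expected fledglings = c × s(c):
  c=4: 4 × 0.626 = 2.504
  c=5: 5 × 0.560 = 2.800
  c=6: 6 × 0.494 = 2.964
  c=7: 7 × 0.428 = 2.996
  c=8: 8 × 0.362 = 2.896
Maximum at c = 7 (2.996 fledglings).

7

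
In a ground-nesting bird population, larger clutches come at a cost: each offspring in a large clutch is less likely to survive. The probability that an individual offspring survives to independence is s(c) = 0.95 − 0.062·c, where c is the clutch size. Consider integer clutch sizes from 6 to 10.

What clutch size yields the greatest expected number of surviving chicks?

8

Expected surviving chicks = c × s(c):
  c=6: 6 × 0.578 = 3.468
  c=7: 7 × 0.516 = 3.612
  c=8: 8 × 0.454 = 3.632
  c=9: 9 × 0.392 = 3.528
  c=10: 10 × 0.330 = 3.300
Maximum at c = 8 (3.632 surviving chicks).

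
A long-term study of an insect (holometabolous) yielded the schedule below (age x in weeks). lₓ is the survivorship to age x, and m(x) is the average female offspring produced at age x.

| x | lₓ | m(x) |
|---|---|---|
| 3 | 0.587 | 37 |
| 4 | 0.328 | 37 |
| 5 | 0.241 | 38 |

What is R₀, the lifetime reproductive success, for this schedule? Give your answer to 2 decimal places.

43.01

R₀ = Σ lₓ m(x):
  age 3: 0.587 × 37 = 21.7190
  age 4: 0.328 × 37 = 12.1360
  age 5: 0.241 × 38 = 9.1580
R₀ = 21.7190 + 12.1360 + 9.1580 = 43.0130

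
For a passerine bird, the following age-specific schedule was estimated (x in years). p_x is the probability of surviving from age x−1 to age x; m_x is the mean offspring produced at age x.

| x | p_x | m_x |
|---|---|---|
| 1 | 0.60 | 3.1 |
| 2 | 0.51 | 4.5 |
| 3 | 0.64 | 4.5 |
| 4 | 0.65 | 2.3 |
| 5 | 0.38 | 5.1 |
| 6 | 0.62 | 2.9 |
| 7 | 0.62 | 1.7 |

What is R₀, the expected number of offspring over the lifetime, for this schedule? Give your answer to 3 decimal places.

Survivorship from birth: l_x = p_1·p_2·…·p_x.
  l_1 = 0.60000
  l_2 = 0.30600
  l_3 = 0.19584
  l_4 = 0.12730
  l_5 = 0.04837
  l_6 = 0.02999
  l_7 = 0.01859
R₀ = Σ l_x m_x:
  age 1: 0.60000 × 3.1 = 1.8600
  age 2: 0.30600 × 4.5 = 1.3770
  age 3: 0.19584 × 4.5 = 0.8813
  age 4: 0.12730 × 2.3 = 0.2928
  age 5: 0.04837 × 5.1 = 0.2467
  age 6: 0.02999 × 2.9 = 0.0870
  age 7: 0.01859 × 1.7 = 0.0316
R₀ = 1.8600 + 1.3770 + 0.8813 + 0.2928 + 0.2467 + 0.0870 + 0.0316 = 4.7763

4.776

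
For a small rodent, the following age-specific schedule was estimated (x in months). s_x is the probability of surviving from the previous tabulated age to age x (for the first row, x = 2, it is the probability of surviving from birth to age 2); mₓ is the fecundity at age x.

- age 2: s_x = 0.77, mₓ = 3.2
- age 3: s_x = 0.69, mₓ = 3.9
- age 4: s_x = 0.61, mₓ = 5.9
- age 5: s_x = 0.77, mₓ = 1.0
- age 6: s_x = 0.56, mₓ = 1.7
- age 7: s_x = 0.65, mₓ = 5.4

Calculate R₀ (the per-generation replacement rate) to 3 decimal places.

Survivorship from birth: l_x = s_2·s_3·…·s_x.
  l_2 = 0.77000
  l_3 = 0.53130
  l_4 = 0.32409
  l_5 = 0.24955
  l_6 = 0.13975
  l_7 = 0.09084
R₀ = Σ l_x mₓ:
  age 2: 0.77000 × 3.2 = 2.4640
  age 3: 0.53130 × 3.9 = 2.0721
  age 4: 0.32409 × 5.9 = 1.9121
  age 5: 0.24955 × 1.0 = 0.2495
  age 6: 0.13975 × 1.7 = 0.2376
  age 7: 0.09084 × 5.4 = 0.4905
R₀ = 2.4640 + 2.0721 + 1.9121 + 0.2495 + 0.2376 + 0.4905 = 7.4259

7.426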